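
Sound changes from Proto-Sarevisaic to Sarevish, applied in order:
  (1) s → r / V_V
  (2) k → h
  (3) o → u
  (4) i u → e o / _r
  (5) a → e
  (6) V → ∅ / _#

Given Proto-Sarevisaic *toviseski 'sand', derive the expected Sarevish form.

tuveresh

Sarevish: start from *toviseski.
  rule 1 (rhotacism): toviseski → tovireski
  rule 2 (unconditioned shift): tovireski → tovireshi
  rule 3 (vowel merger): tovireshi → tuvireshi
  rule 4 (pre-rhotic lowering): tuvireshi → tuvereshi
  rule 5: no change — tuvereshi
  rule 6 (apocope): tuvereshi → tuveresh
  ⇒ Sarevish tuveresh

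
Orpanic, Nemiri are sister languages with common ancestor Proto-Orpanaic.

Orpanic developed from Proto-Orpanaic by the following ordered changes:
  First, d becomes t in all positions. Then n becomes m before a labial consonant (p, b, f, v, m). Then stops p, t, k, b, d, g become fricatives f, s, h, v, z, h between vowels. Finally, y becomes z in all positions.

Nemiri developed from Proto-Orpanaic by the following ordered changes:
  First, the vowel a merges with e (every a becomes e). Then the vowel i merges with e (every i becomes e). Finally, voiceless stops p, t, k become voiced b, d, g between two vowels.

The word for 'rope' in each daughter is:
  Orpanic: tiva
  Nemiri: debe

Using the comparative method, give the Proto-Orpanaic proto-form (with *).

Position 1: Orpanic has t, Nemiri has d. Taking the neighbouring segments as reconstructed: Orpanic t could go back to *t or *d; Nemiri d can only go back to *d — the one source consistent with every daughter is *d.
Position 3: Orpanic has v, Nemiri has b. Taking the neighbouring segments as reconstructed: Orpanic v could go back to *b or *v; Nemiri b could go back to *p or *b — the one source consistent with every daughter is *b.
Verify the candidate proto-form against each daughter:
Orpanic: *diba > tiba > tiva  (by unconditioned shift, intervocalic lenition)
Nemiri: start from *diba.
  rule 1 (vowel merger): diba → dibe
  rule 2 (vowel merger): dibe → debe
  rule 3: no change — debe
  ⇒ Nemiri debe
Only *diba yields all of Orpanic tiva, Nemiri debe.

*diba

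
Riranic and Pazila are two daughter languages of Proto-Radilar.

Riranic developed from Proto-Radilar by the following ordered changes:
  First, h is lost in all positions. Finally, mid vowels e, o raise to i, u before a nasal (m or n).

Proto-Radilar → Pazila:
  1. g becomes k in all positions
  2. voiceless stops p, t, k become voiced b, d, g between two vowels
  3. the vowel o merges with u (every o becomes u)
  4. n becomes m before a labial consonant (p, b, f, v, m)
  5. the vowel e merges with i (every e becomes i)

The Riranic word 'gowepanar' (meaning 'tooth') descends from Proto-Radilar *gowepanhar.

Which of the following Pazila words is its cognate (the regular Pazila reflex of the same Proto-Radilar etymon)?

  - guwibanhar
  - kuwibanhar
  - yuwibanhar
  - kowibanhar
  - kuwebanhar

Pazila: start from *gowepanhar.
  rule 1 (unconditioned shift): gowepanhar → kowepanhar
  rule 2 (intervocalic voicing): kowepanhar → kowebanhar
  rule 3 (vowel merger): kowebanhar → kuwebanhar
  rule 4: no change — kuwebanhar
  rule 5 (vowel merger): kuwebanhar → kuwibanhar
  ⇒ Pazila kuwibanhar
The other candidates each miss or misapply at least one Pazila change.

kuwibanhar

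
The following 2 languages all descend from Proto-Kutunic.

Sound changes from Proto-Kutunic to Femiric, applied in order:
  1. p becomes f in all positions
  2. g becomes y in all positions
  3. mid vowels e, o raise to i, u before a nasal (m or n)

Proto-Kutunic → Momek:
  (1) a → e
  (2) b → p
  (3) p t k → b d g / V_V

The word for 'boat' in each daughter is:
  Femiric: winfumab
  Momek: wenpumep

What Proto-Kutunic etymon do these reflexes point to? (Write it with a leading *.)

Position 4: Femiric has f, Momek has p. Taking the neighbouring segments as reconstructed: Femiric f could go back to *p or *f; Momek p could go back to *p or *b — the one source consistent with every daughter is *p.
Position 8: Femiric has b, Momek has p. Femiric preserves b here (none of its changes turn any other segment into b), so the proto-segment is *b.
Verify the candidate proto-form against each daughter:
Femiric: *wenpumab > wenfumab > winfumab  (by unconditioned shift, pre-nasal raising)
Momek: *wenpumab > wenpumeb > wenpumep  (by vowel merger, unconditioned shift)
No other proto-form is consistent with every reflex, so the reconstruction is *wenpumab.

*wenpumab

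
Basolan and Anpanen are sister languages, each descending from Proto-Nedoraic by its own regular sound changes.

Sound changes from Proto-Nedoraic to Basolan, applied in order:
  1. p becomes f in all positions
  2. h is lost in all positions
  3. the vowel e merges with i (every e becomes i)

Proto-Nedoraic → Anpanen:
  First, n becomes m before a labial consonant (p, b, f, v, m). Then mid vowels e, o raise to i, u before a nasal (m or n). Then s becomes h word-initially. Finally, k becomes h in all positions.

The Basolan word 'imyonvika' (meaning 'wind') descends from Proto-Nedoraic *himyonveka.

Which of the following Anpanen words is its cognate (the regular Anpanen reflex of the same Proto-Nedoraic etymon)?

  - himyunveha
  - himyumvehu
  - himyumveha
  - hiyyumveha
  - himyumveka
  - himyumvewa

Anpanen: *himyonveka
  himyonveka → himyomveka   [nasal place assimilation]
  himyomveka → himyumveka   [pre-nasal raising]
  himyumveka (rule 3 does not apply)
  himyumveka → himyumveha   [unconditioned shift]
  giving Anpanen himyumveha.
Among the options, 'himyumveha' alone shows every Anpanen change applied in order.

himyumveha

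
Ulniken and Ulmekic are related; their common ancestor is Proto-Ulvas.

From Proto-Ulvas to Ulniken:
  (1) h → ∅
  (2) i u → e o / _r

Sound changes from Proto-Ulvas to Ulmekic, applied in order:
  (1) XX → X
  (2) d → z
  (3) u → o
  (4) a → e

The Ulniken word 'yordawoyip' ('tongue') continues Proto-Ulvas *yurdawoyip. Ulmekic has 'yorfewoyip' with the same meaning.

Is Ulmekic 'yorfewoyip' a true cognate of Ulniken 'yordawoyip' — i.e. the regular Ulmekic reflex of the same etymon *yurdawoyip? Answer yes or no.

Derive the expected Ulmekic reflex of *yurdawoyip:
Ulmekic: *yurdawoyip > yurzawoyip > yorzawoyip > yorzewoyip  (by unconditioned shift, vowel merger, vowel merger)
The regular Ulmekic reflex would be 'yorzewoyip', but the attested form is 'yorfewoyip'. The correspondence is irregular, so they are not cognates (the Ulmekic form has a different source).

no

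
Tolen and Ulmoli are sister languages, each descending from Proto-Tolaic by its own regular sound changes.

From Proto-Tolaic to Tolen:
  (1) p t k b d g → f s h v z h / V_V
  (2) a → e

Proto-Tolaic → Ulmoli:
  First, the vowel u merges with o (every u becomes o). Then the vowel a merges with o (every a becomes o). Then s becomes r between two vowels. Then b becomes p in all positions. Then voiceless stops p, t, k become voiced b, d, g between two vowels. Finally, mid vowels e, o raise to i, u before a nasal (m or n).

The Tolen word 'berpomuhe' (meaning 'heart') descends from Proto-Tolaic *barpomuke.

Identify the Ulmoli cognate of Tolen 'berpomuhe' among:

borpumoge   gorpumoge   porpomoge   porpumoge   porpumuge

porpumoge

Ulmoli: start from *barpomuke.
  rule 1 (vowel merger): barpomuke → barpomoke
  rule 2 (vowel merger): barpomoke → borpomoke
  rule 3: no change — borpomoke
  rule 4 (unconditioned shift): borpomoke → porpomoke
  rule 5 (intervocalic voicing): porpomoke → porpomoge
  rule 6 (pre-nasal raising): porpomoge → porpumoge
  ⇒ Ulmoli porpumoge
Only 'porpumoge' matches the regular Ulmoli development of *barpomuke.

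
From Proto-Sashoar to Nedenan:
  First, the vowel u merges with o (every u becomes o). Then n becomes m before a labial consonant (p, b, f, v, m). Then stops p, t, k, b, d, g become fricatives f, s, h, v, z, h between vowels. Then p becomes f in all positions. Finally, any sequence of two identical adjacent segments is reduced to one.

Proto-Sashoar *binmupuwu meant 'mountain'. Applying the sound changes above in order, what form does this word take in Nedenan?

Nedenan: start from *binmupuwu.
  rule 1 (vowel merger): binmupuwu → binmopowo
  rule 2 (nasal place assimilation): binmopowo → bimmopowo
  rule 3 (intervocalic lenition): bimmopowo → bimmofowo
  rule 4: no change — bimmofowo
  rule 5 (degemination): bimmofowo → bimofowo
  ⇒ Nedenan bimofowo

bimofowo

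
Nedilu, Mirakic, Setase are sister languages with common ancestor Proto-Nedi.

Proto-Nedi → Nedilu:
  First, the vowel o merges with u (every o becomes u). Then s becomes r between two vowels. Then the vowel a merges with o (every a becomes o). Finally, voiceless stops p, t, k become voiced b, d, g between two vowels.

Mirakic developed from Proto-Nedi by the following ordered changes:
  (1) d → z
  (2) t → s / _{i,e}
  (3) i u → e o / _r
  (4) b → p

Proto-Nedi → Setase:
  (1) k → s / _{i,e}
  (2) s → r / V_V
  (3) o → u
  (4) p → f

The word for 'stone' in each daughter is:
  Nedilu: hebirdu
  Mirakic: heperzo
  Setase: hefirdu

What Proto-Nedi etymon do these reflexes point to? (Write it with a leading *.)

Position 3: Nedilu has b, Mirakic has p, Setase has f. Taking the neighbouring segments as reconstructed: Nedilu b could go back to *p or *b; Mirakic p could go back to *p or *b; Setase f could go back to *p or *f — the one source consistent with every daughter is *p.
Position 6: Nedilu has d, Mirakic has z, Setase has d. Setase preserves d here (none of its changes turn any other segment into d), so the proto-segment is *d.
Continuing position by position gives *hepirdo; check it forward:
Nedilu: start from *hepirdo.
  rule 1 (vowel merger): hepirdo → hepirdu
  rule 2: no change — hepirdu
  rule 3: no change — hepirdu
  rule 4 (intervocalic voicing): hepirdu → hebirdu
  ⇒ Nedilu hebirdu
Mirakic: *hepirdo
  hepirdo → hepirzo   [unconditioned shift]
  hepirzo (rule 2 does not apply)
  hepirzo → heperzo   [pre-rhotic lowering]
  heperzo (rule 4 does not apply)
  giving Mirakic heperzo.
Setase: *hepirdo > hepirdu > hefirdu  (by vowel merger, unconditioned shift)
No other proto-form is consistent with every reflex, so the reconstruction is *hepirdo.

*hepirdo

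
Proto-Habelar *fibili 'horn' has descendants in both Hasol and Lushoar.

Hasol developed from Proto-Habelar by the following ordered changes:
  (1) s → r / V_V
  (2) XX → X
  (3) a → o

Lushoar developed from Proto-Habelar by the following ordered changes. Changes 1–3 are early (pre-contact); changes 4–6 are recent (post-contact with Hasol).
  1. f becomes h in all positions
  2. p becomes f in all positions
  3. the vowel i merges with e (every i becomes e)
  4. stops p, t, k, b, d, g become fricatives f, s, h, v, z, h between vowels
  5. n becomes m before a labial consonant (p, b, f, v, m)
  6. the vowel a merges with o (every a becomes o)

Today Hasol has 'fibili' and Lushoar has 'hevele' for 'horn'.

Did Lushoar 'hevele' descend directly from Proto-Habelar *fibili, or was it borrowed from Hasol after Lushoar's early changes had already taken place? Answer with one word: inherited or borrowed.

If inherited, *fibili would pass through all of Lushoar's changes:
Lushoar: start from *fibili.
  rule 1 (unconditioned shift): fibili → hibili
  rule 2: no change — hibili
  rule 3 (vowel merger): hibili → hebele
  rule 4 (intervocalic lenition): hebele → hevele
  rule 5: no change — hevele
  rule 6: no change — hevele
  ⇒ Lushoar hevele
If borrowed from Hasol 'fibili' after the early changes, it would undergo only the recent ones:
  rule 4 (intervocalic lenition): fibili → fivili
  rule 5 (nasal place assimilation): no change (fivili)
  rule 6 (vowel merger): no change (fivili)
  ⇒ as a loan: fivili
Lushoar 'hevele' matches the inherited outcome exactly, so it is an inherited cognate, not a loan.

inherited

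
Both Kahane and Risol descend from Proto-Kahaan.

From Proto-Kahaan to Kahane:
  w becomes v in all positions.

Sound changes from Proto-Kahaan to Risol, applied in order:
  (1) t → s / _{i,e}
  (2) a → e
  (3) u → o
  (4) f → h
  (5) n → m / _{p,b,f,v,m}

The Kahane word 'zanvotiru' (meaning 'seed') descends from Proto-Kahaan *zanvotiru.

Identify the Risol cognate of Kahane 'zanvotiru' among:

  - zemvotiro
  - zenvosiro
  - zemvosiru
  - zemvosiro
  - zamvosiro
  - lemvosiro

zemvosiro

Risol: *zanvotiru > zanvosiru > zenvosiru > zenvosiro > zemvosiro  (by palatalisation, vowel merger, vowel merger, nasal place assimilation)
Among the options, 'zemvosiro' alone shows every Risol change applied in order.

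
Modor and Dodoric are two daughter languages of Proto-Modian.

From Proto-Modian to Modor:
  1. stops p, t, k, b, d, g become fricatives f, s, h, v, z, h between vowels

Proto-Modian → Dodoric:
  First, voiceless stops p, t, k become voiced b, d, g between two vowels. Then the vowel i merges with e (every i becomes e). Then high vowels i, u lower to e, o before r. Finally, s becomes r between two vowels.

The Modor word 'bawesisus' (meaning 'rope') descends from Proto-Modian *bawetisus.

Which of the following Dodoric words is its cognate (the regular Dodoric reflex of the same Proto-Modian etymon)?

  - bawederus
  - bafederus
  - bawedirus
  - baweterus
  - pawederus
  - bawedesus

Dodoric: *bawetisus > bawedisus > bawedesus > bawederus  (by intervocalic voicing, vowel merger, rhotacism)
The other candidates each miss or misapply at least one Dodoric change.

bawederus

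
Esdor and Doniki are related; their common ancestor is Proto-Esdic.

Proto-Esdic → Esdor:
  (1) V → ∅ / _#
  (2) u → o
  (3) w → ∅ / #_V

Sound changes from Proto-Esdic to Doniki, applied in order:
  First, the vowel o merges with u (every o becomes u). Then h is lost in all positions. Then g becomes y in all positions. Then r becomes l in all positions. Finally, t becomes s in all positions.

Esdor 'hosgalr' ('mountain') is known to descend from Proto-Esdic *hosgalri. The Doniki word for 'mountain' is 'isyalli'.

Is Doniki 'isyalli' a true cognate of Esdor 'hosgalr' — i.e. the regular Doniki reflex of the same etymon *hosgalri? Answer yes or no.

no

Derive the expected Doniki reflex of *hosgalri:
Doniki: *hosgalri > husgalri > usgalri > usyalri > usyalli  (by vowel merger, h-loss, unconditioned shift, unconditioned shift)
The regular Doniki reflex would be 'usyalli', but the attested form is 'isyalli'. The correspondence is irregular, so they are not cognates (the Doniki form has a different source).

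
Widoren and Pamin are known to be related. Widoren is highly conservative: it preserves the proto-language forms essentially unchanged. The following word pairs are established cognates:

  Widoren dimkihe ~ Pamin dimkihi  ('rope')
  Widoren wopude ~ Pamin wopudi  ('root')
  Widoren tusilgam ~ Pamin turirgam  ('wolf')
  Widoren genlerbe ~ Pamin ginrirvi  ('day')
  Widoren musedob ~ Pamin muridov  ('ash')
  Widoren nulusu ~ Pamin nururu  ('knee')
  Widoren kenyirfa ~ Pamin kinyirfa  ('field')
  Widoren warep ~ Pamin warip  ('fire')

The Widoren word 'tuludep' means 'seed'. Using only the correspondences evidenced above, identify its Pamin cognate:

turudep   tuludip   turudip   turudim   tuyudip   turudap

turudip

nulusu ~ nururu — Widoren l corresponds to Pamin r between vowels (before a back vowel).
warep ~ warip — Widoren e corresponds to Pamin i after a consonant, before a labial obstruent.
Applying these to Widoren 'tuludep':
  tuludep → turudep   (l→r between vowels (before a back vowel))
  turudep → turudip   (e→i after a consonant, before a labial obstruent)
So the Pamin cognate is 'turudip'.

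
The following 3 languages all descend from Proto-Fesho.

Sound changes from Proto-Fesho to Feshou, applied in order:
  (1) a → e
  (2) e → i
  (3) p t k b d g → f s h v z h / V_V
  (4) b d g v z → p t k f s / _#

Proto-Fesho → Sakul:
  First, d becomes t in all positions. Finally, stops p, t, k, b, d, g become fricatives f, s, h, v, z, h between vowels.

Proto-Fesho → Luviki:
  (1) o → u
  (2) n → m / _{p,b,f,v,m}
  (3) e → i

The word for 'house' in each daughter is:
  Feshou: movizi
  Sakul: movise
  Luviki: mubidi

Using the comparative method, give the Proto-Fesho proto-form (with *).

*mobide

Position 6: Feshou has i, Sakul has e, Luviki has i. Sakul preserves e here (none of its changes turn any other segment into e), so the proto-segment is *e.
Position 3: Feshou has v, Sakul has v, Luviki has b. Luviki preserves b here (none of its changes turn any other segment into b), so the proto-segment is *b.
Continuing position by position gives *mobide; check it forward:
Feshou: *mobide > mobidi > movizi  (by vowel merger, intervocalic lenition)
Sakul: start from *mobide.
  rule 1 (unconditioned shift): mobide → mobite
  rule 2 (intervocalic lenition): mobite → movise
  ⇒ Sakul movise
Luviki: *mobide > mubide > mubidi  (by vowel merger, vowel merger)
No other proto-form is consistent with every reflex, so the reconstruction is *mobide.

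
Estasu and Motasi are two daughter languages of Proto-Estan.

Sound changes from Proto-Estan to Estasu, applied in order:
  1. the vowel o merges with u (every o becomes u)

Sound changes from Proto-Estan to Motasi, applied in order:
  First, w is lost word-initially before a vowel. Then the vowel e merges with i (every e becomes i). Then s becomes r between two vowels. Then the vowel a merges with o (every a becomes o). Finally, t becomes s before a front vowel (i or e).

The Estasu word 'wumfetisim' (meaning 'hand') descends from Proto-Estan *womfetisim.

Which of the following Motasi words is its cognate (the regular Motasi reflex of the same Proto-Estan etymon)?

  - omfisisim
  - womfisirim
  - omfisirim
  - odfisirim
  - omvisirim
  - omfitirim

omfisirim

Motasi: start from *womfetisim.
  rule 1 (glide loss): womfetisim → omfetisim
  rule 2 (vowel merger): omfetisim → omfitisim
  rule 3 (rhotacism): omfitisim → omfitirim
  rule 4: no change — omfitirim
  rule 5 (palatalisation): omfitirim → omfisirim
  ⇒ Motasi omfisirim
Only 'omfisirim' matches the regular Motasi development of *womfetisim.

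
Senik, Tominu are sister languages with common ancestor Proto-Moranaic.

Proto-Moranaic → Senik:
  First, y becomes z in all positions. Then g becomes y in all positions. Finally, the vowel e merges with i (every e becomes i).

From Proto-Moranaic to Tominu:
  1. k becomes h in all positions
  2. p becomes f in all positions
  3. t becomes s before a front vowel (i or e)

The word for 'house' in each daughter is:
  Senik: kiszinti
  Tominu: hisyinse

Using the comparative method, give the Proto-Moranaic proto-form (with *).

Position 4: Senik has z, Tominu has y. Tominu preserves y here (none of its changes turn any other segment into y), so the proto-segment is *y.
Position 1: Senik has k, Tominu has h. Senik preserves k here (none of its changes turn any other segment into k), so the proto-segment is *k.
Position 7: Senik has t, Tominu has s. Senik preserves t here (none of its changes turn any other segment into t), so the proto-segment is *t.
Verify the candidate proto-form against each daughter:
Senik: start from *kisyinte.
  rule 1 (unconditioned shift): kisyinte → kiszinte
  rule 2: no change — kiszinte
  rule 3 (vowel merger): kiszinte → kiszinti
  ⇒ Senik kiszinti
Tominu: *kisyinte
  kisyinte → hisyinte   [unconditioned shift]
  hisyinte (rule 2 does not apply)
  hisyinte → hisyinse   [palatalisation]
  giving Tominu hisyinse.
*kisyinte is the unique common source.

*kisyinte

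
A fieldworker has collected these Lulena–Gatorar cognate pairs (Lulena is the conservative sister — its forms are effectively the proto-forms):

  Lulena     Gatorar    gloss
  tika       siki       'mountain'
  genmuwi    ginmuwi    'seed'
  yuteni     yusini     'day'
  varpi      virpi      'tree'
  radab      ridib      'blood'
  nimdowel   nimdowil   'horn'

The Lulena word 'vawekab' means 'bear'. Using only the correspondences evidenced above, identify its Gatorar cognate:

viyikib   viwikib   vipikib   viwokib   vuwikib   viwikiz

viwikib

radab ~ ridib — Lulena a corresponds to Gatorar i after a consonant, before a consonant other than r, m, n, p, b, f, v.
nimdowel ~ nimdowil — Lulena e corresponds to Gatorar i after a consonant, before a consonant other than r, m, n, p, b, f, v.
radab ~ ridib — Lulena a corresponds to Gatorar i after a consonant, before a labial obstruent.
Applying these to Lulena 'vawekab':
  vawekab → viwekab   (a→i after a consonant, before a consonant other than r, m, n, p, b, f, v)
  viwekab → viwikab   (e→i after a consonant, before a consonant other than r, m, n, p, b, f, v)
  viwikab → viwikib   (a→i after a consonant, before a labial obstruent)
So the Gatorar cognate is 'viwikib'.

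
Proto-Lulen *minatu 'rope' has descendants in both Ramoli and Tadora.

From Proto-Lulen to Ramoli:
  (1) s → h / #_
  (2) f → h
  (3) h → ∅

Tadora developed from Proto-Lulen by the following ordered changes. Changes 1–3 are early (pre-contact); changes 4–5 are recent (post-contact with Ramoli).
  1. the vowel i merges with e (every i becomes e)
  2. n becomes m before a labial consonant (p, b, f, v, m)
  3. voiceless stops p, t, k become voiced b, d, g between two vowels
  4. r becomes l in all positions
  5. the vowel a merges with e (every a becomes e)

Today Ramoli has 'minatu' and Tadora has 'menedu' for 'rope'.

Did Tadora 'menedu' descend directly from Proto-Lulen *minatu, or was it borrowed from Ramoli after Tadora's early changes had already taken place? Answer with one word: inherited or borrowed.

inherited

If inherited, *minatu would pass through all of Tadora's changes:
Tadora: start from *minatu.
  rule 1 (vowel merger): minatu → menatu
  rule 2: no change — menatu
  rule 3 (intervocalic voicing): menatu → menadu
  rule 4: no change — menadu
  rule 5 (vowel merger): menadu → menedu
  ⇒ Tadora menedu
If borrowed from Ramoli 'minatu' after the early changes, it would undergo only the recent ones:
  rule 4 (unconditioned shift): no change (minatu)
  rule 5 (vowel merger): minatu → minetu
  ⇒ as a loan: minetu
Tadora 'menedu' matches the inherited outcome exactly, so it is an inherited cognate, not a loan.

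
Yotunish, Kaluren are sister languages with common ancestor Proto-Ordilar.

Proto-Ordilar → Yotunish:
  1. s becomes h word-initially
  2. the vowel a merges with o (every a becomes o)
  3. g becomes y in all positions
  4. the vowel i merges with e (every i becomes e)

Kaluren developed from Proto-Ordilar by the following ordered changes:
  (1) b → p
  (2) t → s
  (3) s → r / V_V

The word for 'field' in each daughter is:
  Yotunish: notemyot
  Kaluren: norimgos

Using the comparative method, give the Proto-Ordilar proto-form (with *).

*notimgot

Position 8: Yotunish has t, Kaluren has s. Yotunish preserves t here (none of its changes turn any other segment into t), so the proto-segment is *t.
Position 3: Yotunish has t, Kaluren has r. Yotunish preserves t here (none of its changes turn any other segment into t), so the proto-segment is *t.
Position 6: Yotunish has y, Kaluren has g. Kaluren preserves g here (none of its changes turn any other segment into g), so the proto-segment is *g.
This points to *notimgot. Verify forward in each daughter:
Yotunish: start from *notimgot.
  rule 1: no change — notimgot
  rule 2: no change — notimgot
  rule 3 (unconditioned shift): notimgot → notimyot
  rule 4 (vowel merger): notimyot → notemyot
  ⇒ Yotunish notemyot
Kaluren: start from *notimgot.
  rule 1: no change — notimgot
  rule 2 (unconditioned shift): notimgot → nosimgos
  rule 3 (rhotacism): nosimgos → norimgos
  ⇒ Kaluren norimgos
No other proto-form is consistent with every reflex, so the reconstruction is *notimgot.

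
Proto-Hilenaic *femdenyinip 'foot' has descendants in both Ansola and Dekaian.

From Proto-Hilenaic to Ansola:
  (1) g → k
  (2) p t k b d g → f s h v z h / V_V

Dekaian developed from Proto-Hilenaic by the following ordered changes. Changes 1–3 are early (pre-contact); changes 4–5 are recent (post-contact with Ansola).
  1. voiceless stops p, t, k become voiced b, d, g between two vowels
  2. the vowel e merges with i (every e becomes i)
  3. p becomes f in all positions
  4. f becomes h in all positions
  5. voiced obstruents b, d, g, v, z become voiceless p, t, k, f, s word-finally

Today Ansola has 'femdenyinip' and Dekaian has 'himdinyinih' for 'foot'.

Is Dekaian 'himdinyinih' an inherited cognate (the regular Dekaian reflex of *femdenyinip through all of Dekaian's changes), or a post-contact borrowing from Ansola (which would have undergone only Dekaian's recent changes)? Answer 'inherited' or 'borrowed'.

If inherited, *femdenyinip would pass through all of Dekaian's changes:
Dekaian: *femdenyinip > fimdinyinip > fimdinyinif > himdinyinih  (by vowel merger, unconditioned shift, unconditioned shift)
If borrowed from Ansola 'femdenyinip' after the early changes, it would undergo only the recent ones:
  rule 4 (unconditioned shift): femdenyinip → hemdenyinip
  rule 5 (final devoicing): no change (hemdenyinip)
  ⇒ as a loan: hemdenyinip
Dekaian 'himdinyinih' matches the inherited outcome exactly, so it is an inherited cognate, not a loan.

inherited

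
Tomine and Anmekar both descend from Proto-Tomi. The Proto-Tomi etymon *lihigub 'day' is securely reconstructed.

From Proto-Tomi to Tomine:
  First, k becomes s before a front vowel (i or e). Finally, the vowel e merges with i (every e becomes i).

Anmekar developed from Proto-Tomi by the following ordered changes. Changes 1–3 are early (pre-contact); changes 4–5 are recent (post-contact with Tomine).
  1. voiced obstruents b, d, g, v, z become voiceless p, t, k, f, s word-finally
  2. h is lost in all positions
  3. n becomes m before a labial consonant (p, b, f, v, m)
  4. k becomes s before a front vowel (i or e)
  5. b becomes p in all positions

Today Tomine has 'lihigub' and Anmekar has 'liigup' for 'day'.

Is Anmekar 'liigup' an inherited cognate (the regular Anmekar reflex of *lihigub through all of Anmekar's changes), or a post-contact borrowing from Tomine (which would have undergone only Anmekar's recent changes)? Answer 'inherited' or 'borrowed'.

inherited

If inherited, *lihigub would pass through all of Anmekar's changes:
Anmekar: *lihigub > lihigup > liigup  (by final devoicing, h-loss)
If borrowed from Tomine 'lihigub' after the early changes, it would undergo only the recent ones:
  rule 4 (palatalisation): no change (lihigub)
  rule 5 (unconditioned shift): lihigub → lihigup
  ⇒ as a loan: lihigup
Anmekar 'liigup' matches the inherited outcome exactly, so it is an inherited cognate, not a loan.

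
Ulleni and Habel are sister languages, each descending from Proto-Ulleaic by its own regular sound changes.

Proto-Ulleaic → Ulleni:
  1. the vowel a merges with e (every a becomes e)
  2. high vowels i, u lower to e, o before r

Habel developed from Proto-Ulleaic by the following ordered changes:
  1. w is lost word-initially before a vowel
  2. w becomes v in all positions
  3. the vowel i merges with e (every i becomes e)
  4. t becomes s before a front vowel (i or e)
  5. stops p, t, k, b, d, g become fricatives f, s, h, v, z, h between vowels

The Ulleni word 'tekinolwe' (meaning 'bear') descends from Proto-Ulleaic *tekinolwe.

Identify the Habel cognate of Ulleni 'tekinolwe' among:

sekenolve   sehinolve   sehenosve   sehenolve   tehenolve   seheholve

Habel: *tekinolwe > tekinolve > tekenolve > sekenolve > sehenolve  (by unconditioned shift, vowel merger, palatalisation, intervocalic lenition)

sehenolve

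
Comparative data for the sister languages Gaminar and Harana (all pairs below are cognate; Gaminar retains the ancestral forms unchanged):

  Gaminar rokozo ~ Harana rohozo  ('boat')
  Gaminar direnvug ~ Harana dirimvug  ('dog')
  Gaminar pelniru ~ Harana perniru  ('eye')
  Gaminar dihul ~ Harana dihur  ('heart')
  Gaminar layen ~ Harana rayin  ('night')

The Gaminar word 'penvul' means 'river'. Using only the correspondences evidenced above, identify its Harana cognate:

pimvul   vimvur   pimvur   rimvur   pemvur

pimvur

direnvug ~ dirimvug, layen ~ rayin — Gaminar e corresponds to Harana i after a consonant, before a nasal.
direnvug ~ dirimvug — Gaminar n corresponds to Harana m after a vowel, before a labial obstruent.
dihul ~ dihur — Gaminar l corresponds to Harana r word-finally.
Applying these to Gaminar 'penvul':
  penvul → pinvul   (e→i after a consonant, before a nasal)
  pinvul → pimvul   (n→m after a vowel, before a labial obstruent)
  pimvul → pimvur   (l→r word-finally)
So the Harana cognate is 'pimvur'.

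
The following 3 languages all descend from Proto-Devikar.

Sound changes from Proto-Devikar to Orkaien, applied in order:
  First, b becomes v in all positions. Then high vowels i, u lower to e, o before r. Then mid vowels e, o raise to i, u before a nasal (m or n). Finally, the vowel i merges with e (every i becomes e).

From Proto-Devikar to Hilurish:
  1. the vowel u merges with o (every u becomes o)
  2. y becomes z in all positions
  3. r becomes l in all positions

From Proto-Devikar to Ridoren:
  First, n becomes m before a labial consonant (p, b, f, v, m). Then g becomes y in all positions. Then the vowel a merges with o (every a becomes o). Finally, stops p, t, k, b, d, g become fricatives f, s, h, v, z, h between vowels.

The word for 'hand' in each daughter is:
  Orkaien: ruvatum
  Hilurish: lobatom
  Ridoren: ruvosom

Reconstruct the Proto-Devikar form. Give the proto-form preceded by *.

Position 5: Orkaien has t, Hilurish has t, Ridoren has s. Orkaien preserves t here (none of its changes turn any other segment into t), so the proto-segment is *t.
Position 4: Orkaien has a, Hilurish has a, Ridoren has o. Orkaien preserves a here (none of its changes turn any other segment into a), so the proto-segment is *a.
Position 1: Orkaien has r, Hilurish has l, Ridoren has r. Orkaien preserves r here (none of its changes turn any other segment into r), so the proto-segment is *r.
This points to *rubatom. Verify forward in each daughter:
Orkaien: *rubatom > ruvatom > ruvatum  (by unconditioned shift, pre-nasal raising)
Hilurish: *rubatom
  rubatom → robatom   [vowel merger]
  robatom (rule 2 does not apply)
  robatom → lobatom   [unconditioned shift]
  giving Hilurish lobatom.
Ridoren: *rubatom
  rubatom (rule 1 does not apply)
  rubatom (rule 2 does not apply)
  rubatom → rubotom   [vowel merger]
  rubotom → ruvosom   [intervocalic lenition]
  giving Ridoren ruvosom.
No other proto-form is consistent with every reflex, so the reconstruction is *rubatom.

*rubatom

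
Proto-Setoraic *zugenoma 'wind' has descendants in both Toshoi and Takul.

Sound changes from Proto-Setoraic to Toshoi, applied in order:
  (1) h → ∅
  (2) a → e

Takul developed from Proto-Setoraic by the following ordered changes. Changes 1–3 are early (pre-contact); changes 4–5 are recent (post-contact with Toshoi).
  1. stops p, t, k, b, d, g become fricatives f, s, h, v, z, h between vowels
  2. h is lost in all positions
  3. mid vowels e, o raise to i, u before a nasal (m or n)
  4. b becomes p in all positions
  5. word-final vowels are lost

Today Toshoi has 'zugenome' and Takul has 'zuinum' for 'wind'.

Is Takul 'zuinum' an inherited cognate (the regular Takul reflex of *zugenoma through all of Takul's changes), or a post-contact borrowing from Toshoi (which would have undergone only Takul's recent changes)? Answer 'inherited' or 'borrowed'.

inherited

If inherited, *zugenoma would pass through all of Takul's changes:
Takul: *zugenoma
  zugenoma → zuhenoma   [intervocalic lenition]
  zuhenoma → zuenoma   [h-loss]
  zuenoma → zuinuma   [pre-nasal raising]
  zuinuma (rule 4 does not apply)
  zuinuma → zuinum   [apocope]
  giving Takul zuinum.
If borrowed from Toshoi 'zugenome' after the early changes, it would undergo only the recent ones:
  rule 4 (unconditioned shift): no change (zugenome)
  rule 5 (apocope): zugenome → zugenom
  ⇒ as a loan: zugenom
Takul 'zuinum' matches the inherited outcome exactly, so it is an inherited cognate, not a loan.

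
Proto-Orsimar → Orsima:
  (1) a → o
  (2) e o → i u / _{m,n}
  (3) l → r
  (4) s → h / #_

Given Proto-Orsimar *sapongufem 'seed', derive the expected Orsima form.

Orsima: *sapongufem
  sapongufem → sopongufem   [vowel merger]
  sopongufem → sopungufim   [pre-nasal raising]
  sopungufim (rule 3 does not apply)
  sopungufim → hopungufim   [debuccalisation]
  giving Orsima hopungufim.

hopungufim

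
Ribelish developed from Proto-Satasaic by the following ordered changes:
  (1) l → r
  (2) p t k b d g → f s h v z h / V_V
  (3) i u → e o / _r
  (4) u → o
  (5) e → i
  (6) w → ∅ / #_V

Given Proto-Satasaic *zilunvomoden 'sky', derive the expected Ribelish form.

zironvomozin

Ribelish: *zilunvomoden > zirunvomoden > zirunvomozen > zerunvomozen > zeronvomozen > zironvomozin  (by unconditioned shift, intervocalic lenition, pre-rhotic lowering, vowel merger, vowel merger)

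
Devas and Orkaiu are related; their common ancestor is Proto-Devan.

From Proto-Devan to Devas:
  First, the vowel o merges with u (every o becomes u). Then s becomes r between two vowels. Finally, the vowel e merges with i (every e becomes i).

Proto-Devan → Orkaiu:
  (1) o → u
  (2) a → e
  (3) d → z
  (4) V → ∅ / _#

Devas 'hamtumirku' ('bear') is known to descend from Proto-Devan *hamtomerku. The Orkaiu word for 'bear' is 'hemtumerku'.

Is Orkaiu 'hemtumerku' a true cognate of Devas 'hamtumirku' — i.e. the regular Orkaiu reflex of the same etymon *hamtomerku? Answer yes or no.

no

Derive the expected Orkaiu reflex of *hamtomerku:
Orkaiu: *hamtomerku > hamtumerku > hemtumerku > hemtumerk  (by vowel merger, vowel merger, apocope)
The regular Orkaiu reflex would be 'hemtumerk', but the attested form is 'hemtumerku'. The correspondence is irregular, so they are not cognates (the Orkaiu form has a different source).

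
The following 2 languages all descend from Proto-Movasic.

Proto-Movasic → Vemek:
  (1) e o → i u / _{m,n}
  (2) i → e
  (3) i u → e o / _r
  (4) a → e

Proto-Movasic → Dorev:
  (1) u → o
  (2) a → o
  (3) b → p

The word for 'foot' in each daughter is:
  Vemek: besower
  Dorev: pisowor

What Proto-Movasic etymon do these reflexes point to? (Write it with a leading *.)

*bisowar

Position 1: Vemek has b, Dorev has p. Vemek preserves b here (none of its changes turn any other segment into b), so the proto-segment is *b.
Position 6: Vemek has e, Dorev has o. Taking the neighbouring segments as reconstructed: Vemek e could go back to *a or *e or *i; Dorev o could go back to *a or *o or *u — the one source consistent with every daughter is *a.
This points to *bisowar. Verify forward in each daughter:
Vemek: start from *bisowar.
  rule 1: no change — bisowar
  rule 2 (vowel merger): bisowar → besowar
  rule 3: no change — besowar
  rule 4 (vowel merger): besowar → besower
  ⇒ Vemek besower
Dorev: start from *bisowar.
  rule 1: no change — bisowar
  rule 2 (vowel merger): bisowar → bisowor
  rule 3 (unconditioned shift): bisowor → pisowor
  ⇒ Dorev pisowor
*bisowar is the unique common source.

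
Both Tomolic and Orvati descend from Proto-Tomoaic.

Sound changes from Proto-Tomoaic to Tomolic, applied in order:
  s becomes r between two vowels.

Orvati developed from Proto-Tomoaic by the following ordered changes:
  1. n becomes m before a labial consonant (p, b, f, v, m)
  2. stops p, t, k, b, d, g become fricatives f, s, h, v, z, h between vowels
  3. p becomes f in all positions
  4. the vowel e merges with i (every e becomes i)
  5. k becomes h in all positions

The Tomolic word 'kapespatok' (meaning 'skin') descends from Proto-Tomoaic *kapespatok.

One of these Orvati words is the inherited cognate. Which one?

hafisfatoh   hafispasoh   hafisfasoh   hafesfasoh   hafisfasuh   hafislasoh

hafisfasoh

Orvati: start from *kapespatok.
  rule 1: no change — kapespatok
  rule 2 (intervocalic lenition): kapespatok → kafespasok
  rule 3 (unconditioned shift): kafespasok → kafesfasok
  rule 4 (vowel merger): kafesfasok → kafisfasok
  rule 5 (unconditioned shift): kafisfasok → hafisfasoh
  ⇒ Orvati hafisfasoh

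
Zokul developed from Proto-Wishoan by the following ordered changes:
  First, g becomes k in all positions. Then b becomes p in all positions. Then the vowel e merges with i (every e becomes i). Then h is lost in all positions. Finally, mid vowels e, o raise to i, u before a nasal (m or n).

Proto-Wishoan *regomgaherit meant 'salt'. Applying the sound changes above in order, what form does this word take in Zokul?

Zokul: start from *regomgaherit.
  rule 1 (unconditioned shift): regomgaherit → rekomkaherit
  rule 2: no change — rekomkaherit
  rule 3 (vowel merger): rekomkaherit → rikomkahirit
  rule 4 (h-loss): rikomkahirit → rikomkairit
  rule 5 (pre-nasal raising): rikomkairit → rikumkairit
  ⇒ Zokul rikumkairit

rikumkairit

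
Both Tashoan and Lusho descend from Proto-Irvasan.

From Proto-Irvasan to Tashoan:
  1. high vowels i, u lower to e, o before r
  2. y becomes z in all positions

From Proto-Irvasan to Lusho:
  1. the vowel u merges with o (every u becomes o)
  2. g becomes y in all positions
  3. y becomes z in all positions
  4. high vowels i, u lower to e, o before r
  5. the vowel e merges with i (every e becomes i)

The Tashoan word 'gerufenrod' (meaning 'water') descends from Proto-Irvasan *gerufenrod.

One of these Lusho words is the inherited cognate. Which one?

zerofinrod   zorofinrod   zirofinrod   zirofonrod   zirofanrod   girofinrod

Lusho: start from *gerufenrod.
  rule 1 (vowel merger): gerufenrod → gerofenrod
  rule 2 (unconditioned shift): gerofenrod → yerofenrod
  rule 3 (unconditioned shift): yerofenrod → zerofenrod
  rule 4: no change — zerofenrod
  rule 5 (vowel merger): zerofenrod → zirofinrod
  ⇒ Lusho zirofinrod
Among the options, 'zirofinrod' alone shows every Lusho change applied in order.

zirofinrod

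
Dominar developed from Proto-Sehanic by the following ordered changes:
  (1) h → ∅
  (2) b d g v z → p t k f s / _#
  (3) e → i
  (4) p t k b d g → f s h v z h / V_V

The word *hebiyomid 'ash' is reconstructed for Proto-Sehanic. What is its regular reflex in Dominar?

iviyomit

Dominar: *hebiyomid
  hebiyomid → ebiyomid   [h-loss]
  ebiyomid → ebiyomit   [final devoicing]
  ebiyomit → ibiyomit   [vowel merger]
  ibiyomit → iviyomit   [intervocalic lenition]
  giving Dominar iviyomit.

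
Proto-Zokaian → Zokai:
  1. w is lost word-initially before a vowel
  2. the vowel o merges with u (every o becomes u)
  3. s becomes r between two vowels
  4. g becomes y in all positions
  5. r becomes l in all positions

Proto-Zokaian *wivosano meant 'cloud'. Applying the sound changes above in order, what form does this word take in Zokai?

ivulanu

Zokai: start from *wivosano.
  rule 1 (glide loss): wivosano → ivosano
  rule 2 (vowel merger): ivosano → ivusanu
  rule 3 (rhotacism): ivusanu → ivuranu
  rule 4: no change — ivuranu
  rule 5 (unconditioned shift): ivuranu → ivulanu
  ⇒ Zokai ivulanu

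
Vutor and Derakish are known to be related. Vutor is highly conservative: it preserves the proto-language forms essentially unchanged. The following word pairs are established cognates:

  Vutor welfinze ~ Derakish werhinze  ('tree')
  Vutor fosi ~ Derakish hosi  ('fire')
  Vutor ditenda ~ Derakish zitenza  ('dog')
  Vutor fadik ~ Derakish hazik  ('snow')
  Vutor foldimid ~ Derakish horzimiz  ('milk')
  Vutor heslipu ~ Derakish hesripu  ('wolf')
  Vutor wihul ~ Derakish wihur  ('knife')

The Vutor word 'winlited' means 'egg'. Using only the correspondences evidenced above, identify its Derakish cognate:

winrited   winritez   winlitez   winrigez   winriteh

heslipu ~ hesripu — Vutor l corresponds to Derakish r after a consonant, before a front vowel.
foldimid ~ horzimiz — Vutor d corresponds to Derakish z word-finally.
Applying these to Vutor 'winlited':
  winlited → winrited   (l→r after a consonant, before a front vowel)
  winrited → winritez   (d→z word-finally)
So the Derakish cognate is 'winritez'.

winritez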